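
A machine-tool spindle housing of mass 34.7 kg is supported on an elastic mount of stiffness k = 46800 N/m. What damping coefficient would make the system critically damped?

2550 N·s/m

c_c = 2√(k·m) = 2√(46800 × 34.7) = 2 × 1274 = 2549 N·s/m.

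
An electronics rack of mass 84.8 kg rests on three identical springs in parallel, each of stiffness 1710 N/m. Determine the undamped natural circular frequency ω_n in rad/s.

Parallel springs add: k_eq = 3 × 1710 = 5130 N/m.
ω_n = √(k_eq/m) = √(5130/84.8) = √60.50 = 7.778 rad/s.

7.78 rad/s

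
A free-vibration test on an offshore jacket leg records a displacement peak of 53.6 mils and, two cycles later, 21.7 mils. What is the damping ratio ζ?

0.0718

Logarithmic decrement δ = (1/n)·ln(x₀/x_n) = (1/2)·ln(53.6/21.7) = (1/2)·ln(2.470) = 0.4521.
ζ = δ/√(4π² + δ²) = 0.4521/√(39.48 + 0.204) = 0.4521/6.299 = 0.07177.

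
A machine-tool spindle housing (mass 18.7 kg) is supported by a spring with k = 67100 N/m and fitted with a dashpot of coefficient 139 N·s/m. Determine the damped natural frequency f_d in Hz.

9.52 Hz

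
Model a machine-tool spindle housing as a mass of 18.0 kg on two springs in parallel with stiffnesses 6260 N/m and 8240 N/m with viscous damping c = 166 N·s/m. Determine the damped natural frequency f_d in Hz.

Parallel springs add: k_eq = 6260 + 8240 = 14500 N/m.
ω_n = √(k_eq/m) = √(14500/18.0) = 28.38 rad/s.
Critical damping c_c = 2√(k_eq·m) = 2√(14500 × 18.0) = 1022 N·s/m, so ζ = c/c_c = 166/1022 = 0.1625.
ω_d = ω_n√(1 − ζ²) = 28.38 × √(1 − 0.0264) = 28.01 rad/s.
f_d = ω_d/(2π) = 4.457 Hz.

4.46 Hz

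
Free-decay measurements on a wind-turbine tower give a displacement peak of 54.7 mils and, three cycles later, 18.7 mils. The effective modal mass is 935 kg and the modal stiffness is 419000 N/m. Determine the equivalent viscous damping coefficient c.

2250 N·s/m

Logarithmic decrement δ = (1/n)·ln(x₀/x_n) = (1/3)·ln(54.7/18.7) = (1/3)·ln(2.925) = 0.3578.
ζ = δ/√(4π² + δ²) = 0.3578/√(39.48 + 0.128) = 0.3578/6.293 = 0.05685.
c = ζ · 2√(km) = 0.05685 × 2√(419000 × 935) = 0.05685 × 39590 = 2250 N·s/m.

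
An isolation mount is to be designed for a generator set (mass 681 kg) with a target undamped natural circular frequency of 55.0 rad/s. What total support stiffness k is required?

k = m·ω_n² = 681 × 55.00² = 681 × 3025 = 2060000 N/m.

2060000 N/m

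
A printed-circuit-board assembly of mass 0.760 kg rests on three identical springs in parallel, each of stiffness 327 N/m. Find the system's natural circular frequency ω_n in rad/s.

35.9 rad/s

Parallel springs add: k_eq = 3 × 327 = 981.0 N/m.
ω_n = √(k_eq/m) = √(981.0/0.760) = √1291 = 35.93 rad/s.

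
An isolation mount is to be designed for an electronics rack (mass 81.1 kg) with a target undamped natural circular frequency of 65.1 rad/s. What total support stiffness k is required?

344000 N/m

k = m·ω_n² = 81.1 × 65.10² = 81.1 × 4238 = 343700 N/m.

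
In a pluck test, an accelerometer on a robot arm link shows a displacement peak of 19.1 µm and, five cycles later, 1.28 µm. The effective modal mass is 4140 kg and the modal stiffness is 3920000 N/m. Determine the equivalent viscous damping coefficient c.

Logarithmic decrement δ = (1/n)·ln(x₀/x_n) = (1/5)·ln(19.1/1.28) = (1/5)·ln(14.92) = 0.5406.
ζ = δ/√(4π² + δ²) = 0.5406/√(39.48 + 0.292) = 0.5406/6.306 = 0.08572.
c = ζ · 2√(km) = 0.08572 × 2√(3920000 × 4140) = 0.08572 × 254800 = 21840 N·s/m.

21800 N·s/m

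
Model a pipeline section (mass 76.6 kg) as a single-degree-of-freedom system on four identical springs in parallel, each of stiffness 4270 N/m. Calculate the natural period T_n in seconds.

Parallel springs add: k_eq = 4 × 4270 = 17080 N/m.
ω_n = √(k_eq/m) = √(17080/76.6) = √223.0 = 14.93 rad/s.
T_n = 2π/ω_n = 6.283/14.93 = 0.4208 s.

0.421 s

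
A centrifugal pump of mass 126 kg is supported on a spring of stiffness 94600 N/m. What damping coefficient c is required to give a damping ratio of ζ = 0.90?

6210 N·s/m

c_c = 2√(k·m) = 2√(94600 × 126) = 6905 N·s/m.
c = ζ·c_c = 0.90 × 6905 = 6214 N·s/m.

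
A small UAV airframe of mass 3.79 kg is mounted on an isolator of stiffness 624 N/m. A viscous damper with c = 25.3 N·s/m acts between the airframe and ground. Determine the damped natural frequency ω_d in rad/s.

ω_n = √(k/m) = √(624.0/3.79) = 12.83 rad/s.
Critical damping c_c = 2√(k·m) = 2√(624.0 × 3.79) = 97.26 N·s/m, so ζ = c/c_c = 25.3/97.26 = 0.2601.
ω_d = ω_n√(1 − ζ²) = 12.83 × √(1 − 0.0677) = 12.39 rad/s.

12.4 rad/s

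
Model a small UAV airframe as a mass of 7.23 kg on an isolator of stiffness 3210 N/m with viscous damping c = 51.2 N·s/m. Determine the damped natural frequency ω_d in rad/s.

20.8 rad/s

ω_n = √(k/m) = √(3210/7.23) = 21.07 rad/s.
Critical damping c_c = 2√(k·m) = 2√(3210 × 7.23) = 304.7 N·s/m, so ζ = c/c_c = 51.2/304.7 = 0.1680.
ω_d = ω_n√(1 − ζ²) = 21.07 × √(1 − 0.0282) = 20.77 rad/s.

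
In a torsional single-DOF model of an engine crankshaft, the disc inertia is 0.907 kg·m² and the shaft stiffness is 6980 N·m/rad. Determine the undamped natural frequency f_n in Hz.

ω_n = √(k_t/J) = √(6980/0.907) = √7696 = 87.73 rad/s.
f_n = ω_n/(2π) = 87.73/6.283 = 13.96 Hz.

14.0 Hz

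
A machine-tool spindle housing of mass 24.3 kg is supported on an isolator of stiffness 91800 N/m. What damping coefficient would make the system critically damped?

2990 N·s/m

c_c = 2√(k·m) = 2√(91800 × 24.3) = 2 × 1494 = 2987 N·s/m.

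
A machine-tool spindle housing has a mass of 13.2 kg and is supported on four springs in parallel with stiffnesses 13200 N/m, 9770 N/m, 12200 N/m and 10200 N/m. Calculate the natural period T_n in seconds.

Parallel springs add: k_eq = 13200 + 9770 + 12200 + 10200 = 45370 N/m.
ω_n = √(k_eq/m) = √(45370/13.2) = √3437 = 58.63 rad/s.
T_n = 2π/ω_n = 6.283/58.63 = 0.1072 s.

0.107 s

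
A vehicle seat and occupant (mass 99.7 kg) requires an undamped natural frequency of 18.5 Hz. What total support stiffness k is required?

1350000 N/m

ω_n = 2πf_n = 2π × 18.5 = 116.2 rad/s.
k = m·ω_n² = 99.7 × 116.2² = 99.7 × 13510 = 1347000 N/m.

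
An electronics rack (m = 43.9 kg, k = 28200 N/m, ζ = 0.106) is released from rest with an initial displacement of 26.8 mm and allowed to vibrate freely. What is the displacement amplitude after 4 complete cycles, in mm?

1.84 mm

Logarithmic decrement δ = 2πζ/√(1 − ζ²) = 2π × 0.1060/√(1 − 0.0112) = 0.6698.
After n cycles, x_n/x₀ = e^(−nδ), so x_4 = 26.8 × e^(−4 × 0.6698) = 26.8 × 0.06862 = 1.839 mm.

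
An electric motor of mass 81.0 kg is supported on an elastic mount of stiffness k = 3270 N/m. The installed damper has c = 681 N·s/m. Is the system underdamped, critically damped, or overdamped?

c_c = 2√(k·m) = 1029 N·s/m; ζ = c/c_c = 681/1029 = 0.662.
Since ζ < 1 the system is underdamped.

underdamped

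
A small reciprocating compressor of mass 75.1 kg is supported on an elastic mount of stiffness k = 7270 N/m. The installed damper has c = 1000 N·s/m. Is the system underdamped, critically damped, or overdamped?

c_c = 2√(k·m) = 1478 N·s/m; ζ = c/c_c = 1000/1478 = 0.677.
Since ζ < 1 the system is underdamped.

underdamped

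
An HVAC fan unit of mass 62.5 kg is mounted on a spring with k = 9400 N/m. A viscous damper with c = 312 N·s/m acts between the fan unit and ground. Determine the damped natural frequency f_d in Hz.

ω_n = √(k/m) = √(9400/62.5) = 12.26 rad/s.
Critical damping c_c = 2√(k·m) = 2√(9400 × 62.5) = 1533 N·s/m, so ζ = c/c_c = 312/1533 = 0.2035.
ω_d = ω_n√(1 − ζ²) = 12.26 × √(1 − 0.0414) = 12.01 rad/s.
f_d = ω_d/(2π) = 1.911 Hz.

1.91 Hz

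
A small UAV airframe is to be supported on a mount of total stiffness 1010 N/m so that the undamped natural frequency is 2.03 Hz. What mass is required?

ω_n = 2πf_n = 2π × 2.03 = 12.75 rad/s.
m = k/ω_n² = 1010/12.75² = 1010/162.7 = 6.208 kg.

6.21 kg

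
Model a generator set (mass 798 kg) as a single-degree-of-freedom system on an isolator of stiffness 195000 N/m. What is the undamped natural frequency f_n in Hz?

2.49 Hz

ω_n = √(k/m) = √(195000/798) = √244.4 = 15.63 rad/s.
f_n = ω_n/(2π) = 15.63/6.283 = 2.488 Hz.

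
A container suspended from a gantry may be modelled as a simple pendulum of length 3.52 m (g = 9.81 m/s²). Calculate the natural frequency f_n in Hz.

For a simple pendulum ω_n = √(g/L) = √(9.81/3.52) = √2.787 = 1.669 rad/s.
f_n = ω_n/(2π) = 1.669/6.283 = 0.2657 Hz.

0.266 Hz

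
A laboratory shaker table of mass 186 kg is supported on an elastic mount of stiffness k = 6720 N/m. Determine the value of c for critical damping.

2240 N·s/m

c_c = 2√(k·m) = 2√(6720 × 186) = 2 × 1118 = 2236 N·s/m.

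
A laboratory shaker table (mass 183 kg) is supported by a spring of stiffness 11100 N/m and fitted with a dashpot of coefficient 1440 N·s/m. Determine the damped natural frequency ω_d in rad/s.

6.72 rad/s

ω_n = √(k/m) = √(11100/183) = 7.788 rad/s.
Critical damping c_c = 2√(k·m) = 2√(11100 × 183) = 2850 N·s/m, so ζ = c/c_c = 1440/2850 = 0.5052.
ω_d = ω_n√(1 − ζ²) = 7.788 × √(1 − 0.255) = 6.721 rad/s.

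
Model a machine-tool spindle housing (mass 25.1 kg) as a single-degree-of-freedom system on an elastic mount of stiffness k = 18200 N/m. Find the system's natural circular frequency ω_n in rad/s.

ω_n = √(k/m) = √(18200/25.1) = √725.1 = 26.93 rad/s.

26.9 rad/s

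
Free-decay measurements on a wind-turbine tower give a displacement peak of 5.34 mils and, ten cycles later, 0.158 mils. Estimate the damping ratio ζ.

0.0559

Logarithmic decrement δ = (1/n)·ln(x₀/x_n) = (1/10)·ln(5.34/0.158) = (1/10)·ln(33.80) = 0.3520.
ζ = δ/√(4π² + δ²) = 0.3520/√(39.48 + 0.124) = 0.3520/6.293 = 0.05594.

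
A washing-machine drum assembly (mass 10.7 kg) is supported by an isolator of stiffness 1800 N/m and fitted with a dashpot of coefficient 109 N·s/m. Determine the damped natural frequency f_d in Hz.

1.90 Hz

ω_n = √(k/m) = √(1800/10.7) = 12.97 rad/s.
Critical damping c_c = 2√(k·m) = 2√(1800 × 10.7) = 277.6 N·s/m, so ζ = c/c_c = 109/277.6 = 0.3927.
ω_d = ω_n√(1 − ζ²) = 12.97 × √(1 − 0.154) = 11.93 rad/s.
f_d = ω_d/(2π) = 1.898 Hz.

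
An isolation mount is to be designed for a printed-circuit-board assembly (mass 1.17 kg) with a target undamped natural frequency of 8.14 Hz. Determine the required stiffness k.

3060 N/m

ω_n = 2πf_n = 2π × 8.14 = 51.15 rad/s.
k = m·ω_n² = 1.17 × 51.15² = 1.17 × 2616 = 3061 N/m.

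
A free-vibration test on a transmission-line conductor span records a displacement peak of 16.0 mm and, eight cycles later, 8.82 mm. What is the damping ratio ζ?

Logarithmic decrement δ = (1/n)·ln(x₀/x_n) = (1/8)·ln(16.0/8.82) = (1/8)·ln(1.814) = 0.07445.
ζ = δ/√(4π² + δ²) = 0.07445/√(39.48 + 0.00554) = 0.07445/6.284 = 0.01185.

0.0118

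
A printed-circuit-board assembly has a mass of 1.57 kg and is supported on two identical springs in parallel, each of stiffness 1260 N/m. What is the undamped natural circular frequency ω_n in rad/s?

40.1 rad/s

Parallel springs add: k_eq = 2 × 1260 = 2520 N/m.
ω_n = √(k_eq/m) = √(2520/1.57) = √1605 = 40.06 rad/s.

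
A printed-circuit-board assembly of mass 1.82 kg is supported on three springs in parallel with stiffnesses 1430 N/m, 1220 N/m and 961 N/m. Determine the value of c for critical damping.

Parallel springs add: k_eq = 1430 + 1220 + 961 = 3611 N/m.
c_c = 2√(k_eq·m) = 2√(3611 × 1.82) = 2 × 81.07 = 162.1 N·s/m.

162 N·s/m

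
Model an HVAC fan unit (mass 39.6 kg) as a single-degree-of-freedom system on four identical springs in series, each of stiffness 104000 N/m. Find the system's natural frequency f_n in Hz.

Series springs: 1/k_eq = 4/104000, so k_eq = 104000/4 = 26000 N/m.
ω_n = √(k_eq/m) = √(26000/39.6) = √656.6 = 25.62 rad/s.
f_n = ω_n/(2π) = 25.62/6.283 = 4.078 Hz.

4.08 Hz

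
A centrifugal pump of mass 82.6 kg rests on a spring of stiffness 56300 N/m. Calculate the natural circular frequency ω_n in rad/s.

26.1 rad/s

ω_n = √(k/m) = √(56300/82.6) = √681.6 = 26.11 rad/s.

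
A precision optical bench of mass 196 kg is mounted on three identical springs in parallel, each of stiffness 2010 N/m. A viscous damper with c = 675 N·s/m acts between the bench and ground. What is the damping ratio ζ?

0.310

Parallel springs add: k_eq = 3 × 2010 = 6030 N/m.
ω_n = √(k_eq/m) = √(6030/196) = 5.547 rad/s.
Critical damping c_c = 2√(k_eq·m) = 2√(6030 × 196) = 2174 N·s/m, so ζ = c/c_c = 675/2174 = 0.3104.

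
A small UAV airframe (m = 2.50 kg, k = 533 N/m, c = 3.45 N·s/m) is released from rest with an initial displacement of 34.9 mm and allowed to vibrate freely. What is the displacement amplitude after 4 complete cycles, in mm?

ζ = c/(2√(km)) = 3.45/(2√(533 × 2.50)) = 3.45/73.01 = 0.04726.
Logarithmic decrement δ = 2πζ/√(1 − ζ²) = 2π × 0.04726/√(1 − 0.00223) = 0.2972.
After n cycles, x_n/x₀ = e^(−nδ), so x_4 = 34.9 × e^(−4 × 0.2972) = 34.9 × 0.3045 = 10.63 mm.

10.6 mm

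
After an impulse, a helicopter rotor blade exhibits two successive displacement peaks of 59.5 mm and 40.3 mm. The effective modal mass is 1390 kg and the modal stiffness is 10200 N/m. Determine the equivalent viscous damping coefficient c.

466 N·s/m

Logarithmic decrement δ = (1/n)·ln(x₀/x_n) = (1/1)·ln(59.5/40.3) = (1/1)·ln(1.476) = 0.3896.
ζ = δ/√(4π² + δ²) = 0.3896/√(39.48 + 0.152) = 0.3896/6.295 = 0.06189.
c = ζ · 2√(km) = 0.06189 × 2√(10200 × 1390) = 0.06189 × 7531 = 466.1 N·s/m.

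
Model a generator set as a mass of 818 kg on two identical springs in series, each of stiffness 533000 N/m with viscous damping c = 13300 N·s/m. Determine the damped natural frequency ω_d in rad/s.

16.1 rad/s

Series springs: 1/k_eq = 2/533000, so k_eq = 533000/2 = 266500 N/m.
ω_n = √(k_eq/m) = √(266500/818) = 18.05 rad/s.
Critical damping c_c = 2√(k_eq·m) = 2√(266500 × 818) = 29530 N·s/m, so ζ = c/c_c = 13300/29530 = 0.4504.
ω_d = ω_n√(1 − ζ²) = 18.05 × √(1 − 0.203) = 16.12 rad/s.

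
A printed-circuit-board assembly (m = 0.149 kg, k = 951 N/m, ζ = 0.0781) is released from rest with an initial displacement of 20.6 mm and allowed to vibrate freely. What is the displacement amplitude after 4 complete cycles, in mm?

Logarithmic decrement δ = 2πζ/√(1 − ζ²) = 2π × 0.07810/√(1 − 0.00610) = 0.4922.
After n cycles, x_n/x₀ = e^(−nδ), so x_4 = 20.6 × e^(−4 × 0.4922) = 20.6 × 0.1396 = 2.876 mm.

2.88 mm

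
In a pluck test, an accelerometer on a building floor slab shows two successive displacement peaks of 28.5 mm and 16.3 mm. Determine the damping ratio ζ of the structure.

Logarithmic decrement δ = (1/n)·ln(x₀/x_n) = (1/1)·ln(28.5/16.3) = (1/1)·ln(1.748) = 0.5587.
ζ = δ/√(4π² + δ²) = 0.5587/√(39.48 + 0.312) = 0.5587/6.308 = 0.08858.

0.0886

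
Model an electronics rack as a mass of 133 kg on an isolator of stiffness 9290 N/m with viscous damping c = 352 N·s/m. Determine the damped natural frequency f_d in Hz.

1.31 Hz

ω_n = √(k/m) = √(9290/133) = 8.358 rad/s.
Critical damping c_c = 2√(k·m) = 2√(9290 × 133) = 2223 N·s/m, so ζ = c/c_c = 352/2223 = 0.1583.
ω_d = ω_n√(1 − ζ²) = 8.358 × √(1 − 0.0251) = 8.252 rad/s.
f_d = ω_d/(2π) = 1.313 Hz.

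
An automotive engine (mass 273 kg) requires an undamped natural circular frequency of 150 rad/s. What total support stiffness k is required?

k = m·ω_n² = 273 × 150.0² = 273 × 22500 = 6142000 N/m.

6140000 N/m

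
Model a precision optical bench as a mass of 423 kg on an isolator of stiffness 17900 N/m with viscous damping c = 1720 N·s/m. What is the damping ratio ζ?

ω_n = √(k/m) = √(17900/423) = 6.505 rad/s.
Critical damping c_c = 2√(k·m) = 2√(17900 × 423) = 5503 N·s/m, so ζ = c/c_c = 1720/5503 = 0.3125.

0.313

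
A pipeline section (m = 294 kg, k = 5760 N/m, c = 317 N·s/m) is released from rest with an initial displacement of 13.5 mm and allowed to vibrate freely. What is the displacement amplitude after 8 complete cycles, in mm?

0.0283 mm

ζ = c/(2√(km)) = 317/(2√(5760 × 294)) = 317/2603 = 0.1218.
Logarithmic decrement δ = 2πζ/√(1 − ζ²) = 2π × 0.1218/√(1 − 0.0148) = 0.7710.
After n cycles, x_n/x₀ = e^(−nδ), so x_8 = 13.5 × e^(−8 × 0.7710) = 13.5 × 0.002095 = 0.02828 mm.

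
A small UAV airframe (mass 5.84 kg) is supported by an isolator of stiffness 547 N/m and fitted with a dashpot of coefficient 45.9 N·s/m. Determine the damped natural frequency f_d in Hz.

1.41 Hz

ω_n = √(k/m) = √(547.0/5.84) = 9.678 rad/s.
Critical damping c_c = 2√(k·m) = 2√(547.0 × 5.84) = 113.0 N·s/m, so ζ = c/c_c = 45.9/113.0 = 0.4061.
ω_d = ω_n√(1 − ζ²) = 9.678 × √(1 − 0.165) = 8.844 rad/s.
f_d = ω_d/(2π) = 1.408 Hz.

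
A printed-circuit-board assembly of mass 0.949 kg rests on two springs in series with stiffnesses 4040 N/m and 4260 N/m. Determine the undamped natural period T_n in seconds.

Series springs: 1/k_eq = 1/4040 + 1/4260 = 0.0004823, so k_eq = 2074 N/m.
ω_n = √(k_eq/m) = √(2074/0.949) = √2185 = 46.74 rad/s.
T_n = 2π/ω_n = 6.283/46.74 = 0.1344 s.

0.134 s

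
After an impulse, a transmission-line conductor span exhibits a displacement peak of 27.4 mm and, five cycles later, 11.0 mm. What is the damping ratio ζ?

0.0290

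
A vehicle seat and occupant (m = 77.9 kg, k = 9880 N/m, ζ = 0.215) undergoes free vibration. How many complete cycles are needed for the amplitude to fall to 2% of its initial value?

3 cycles

Logarithmic decrement δ = 2πζ/√(1 − ζ²) = 2π × 0.2150/√(1 − 0.0462) = 1.383.
x_n/x₀ = e^(−nδ) ≤ 0.02; take ln: n ≥ ln(1/0.02)/δ = 3.912/1.383 = 2.828.
So 3 complete cycles are required.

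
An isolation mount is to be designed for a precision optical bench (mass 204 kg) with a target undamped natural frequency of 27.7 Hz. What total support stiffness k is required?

6180000 N/m

ω_n = 2πf_n = 2π × 27.7 = 174.0 rad/s.
k = m·ω_n² = 204 × 174.0² = 204 × 30290 = 6179000 N/m.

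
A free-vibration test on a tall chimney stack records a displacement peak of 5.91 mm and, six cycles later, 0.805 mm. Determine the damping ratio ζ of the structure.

0.0528

Logarithmic decrement δ = (1/n)·ln(x₀/x_n) = (1/6)·ln(5.91/0.805) = (1/6)·ln(7.342) = 0.3323.
ζ = δ/√(4π² + δ²) = 0.3323/√(39.48 + 0.110) = 0.3323/6.292 = 0.05281.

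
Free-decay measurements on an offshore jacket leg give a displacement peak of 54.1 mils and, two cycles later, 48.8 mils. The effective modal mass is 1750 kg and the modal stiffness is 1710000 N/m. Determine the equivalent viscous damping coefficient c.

898 N·s/m

Logarithmic decrement δ = (1/n)·ln(x₀/x_n) = (1/2)·ln(54.1/48.8) = (1/2)·ln(1.109) = 0.05155.
ζ = δ/√(4π² + δ²) = 0.05155/√(39.48 + 0.00266) = 0.05155/6.283 = 0.008204.
c = ζ · 2√(km) = 0.008204 × 2√(1710000 × 1750) = 0.008204 × 109400 = 897.6 N·s/m.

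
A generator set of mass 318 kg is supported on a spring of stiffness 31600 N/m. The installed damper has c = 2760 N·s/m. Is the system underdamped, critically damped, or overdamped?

c_c = 2√(k·m) = 6340 N·s/m; ζ = c/c_c = 2760/6340 = 0.435.
Since ζ < 1 the system is underdamped.

underdamped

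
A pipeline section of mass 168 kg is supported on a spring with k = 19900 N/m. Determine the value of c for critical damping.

c_c = 2√(k·m) = 2√(19900 × 168) = 2 × 1828 = 3657 N·s/m.

3660 N·s/m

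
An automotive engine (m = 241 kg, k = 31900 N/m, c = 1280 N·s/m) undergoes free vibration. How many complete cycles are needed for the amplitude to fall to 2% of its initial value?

ζ = c/(2√(km)) = 1280/(2√(31900 × 241)) = 1280/5545 = 0.2308.
Logarithmic decrement δ = 2πζ/√(1 − ζ²) = 2π × 0.2308/√(1 − 0.0533) = 1.491.
x_n/x₀ = e^(−nδ) ≤ 0.02; take ln: n ≥ ln(1/0.02)/δ = 3.912/1.491 = 2.625.
So 3 complete cycles are required.

3 cycles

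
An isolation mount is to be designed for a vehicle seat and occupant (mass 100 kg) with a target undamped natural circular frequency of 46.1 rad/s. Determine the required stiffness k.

213000 N/m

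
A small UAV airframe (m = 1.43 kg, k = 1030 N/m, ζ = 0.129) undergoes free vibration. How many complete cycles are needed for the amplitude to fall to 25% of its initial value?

Logarithmic decrement δ = 2πζ/√(1 − ζ²) = 2π × 0.1290/√(1 − 0.0166) = 0.8174.
x_n/x₀ = e^(−nδ) ≤ 0.25; take ln: n ≥ ln(1/0.25)/δ = 1.386/0.8174 = 1.696.
So 2 complete cycles are required.

2 cycles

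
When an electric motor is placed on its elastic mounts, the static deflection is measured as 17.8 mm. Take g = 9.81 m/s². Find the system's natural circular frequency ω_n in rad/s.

23.5 rad/s

ω_n = √(g/δ_st) = √(9.81/0.0178) = √551.1 = 23.48 rad/s.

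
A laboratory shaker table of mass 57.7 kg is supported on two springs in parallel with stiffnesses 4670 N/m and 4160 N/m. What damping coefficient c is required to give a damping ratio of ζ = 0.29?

Parallel springs add: k_eq = 4670 + 4160 = 8830 N/m.
c_c = 2√(k_eq·m) = 2√(8830 × 57.7) = 1428 N·s/m.
c = ζ·c_c = 0.29 × 1428 = 414.0 N·s/m.

414 N·s/m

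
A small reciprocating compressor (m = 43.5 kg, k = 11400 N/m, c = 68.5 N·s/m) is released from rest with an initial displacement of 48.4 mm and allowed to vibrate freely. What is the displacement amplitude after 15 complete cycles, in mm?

0.492 mm

ζ = c/(2√(km)) = 68.5/(2√(11400 × 43.5)) = 68.5/1408 = 0.04864.
Logarithmic decrement δ = 2πζ/√(1 − ζ²) = 2π × 0.04864/√(1 − 0.00237) = 0.3060.
After n cycles, x_n/x₀ = e^(−nδ), so x_15 = 48.4 × e^(−15 × 0.3060) = 48.4 × 0.01016 = 0.4917 mm.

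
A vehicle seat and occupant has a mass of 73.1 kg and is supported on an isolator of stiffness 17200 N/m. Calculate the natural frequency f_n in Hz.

2.44 Hz

ω_n = √(k/m) = √(17200/73.1) = √235.3 = 15.34 rad/s.
f_n = ω_n/(2π) = 15.34/6.283 = 2.441 Hz.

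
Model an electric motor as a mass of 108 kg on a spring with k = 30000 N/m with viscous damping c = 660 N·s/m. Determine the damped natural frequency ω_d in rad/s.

ω_n = √(k/m) = √(30000/108) = 16.67 rad/s.
Critical damping c_c = 2√(k·m) = 2√(30000 × 108) = 3600 N·s/m, so ζ = c/c_c = 660/3600 = 0.1833.
ω_d = ω_n√(1 − ζ²) = 16.67 × √(1 − 0.0336) = 16.38 rad/s.

16.4 rad/s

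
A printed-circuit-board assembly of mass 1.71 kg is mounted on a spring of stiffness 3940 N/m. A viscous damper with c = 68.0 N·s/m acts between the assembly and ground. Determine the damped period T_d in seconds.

0.144 s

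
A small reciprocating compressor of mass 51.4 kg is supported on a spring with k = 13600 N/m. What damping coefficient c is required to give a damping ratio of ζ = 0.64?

c_c = 2√(k·m) = 2√(13600 × 51.4) = 1672 N·s/m.
c = ζ·c_c = 0.64 × 1672 = 1070 N·s/m.

1070 N·s/m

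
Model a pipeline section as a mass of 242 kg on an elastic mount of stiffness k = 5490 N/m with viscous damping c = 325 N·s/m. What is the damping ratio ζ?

0.141

ω_n = √(k/m) = √(5490/242) = 4.763 rad/s.
Critical damping c_c = 2√(k·m) = 2√(5490 × 242) = 2305 N·s/m, so ζ = c/c_c = 325/2305 = 0.1410.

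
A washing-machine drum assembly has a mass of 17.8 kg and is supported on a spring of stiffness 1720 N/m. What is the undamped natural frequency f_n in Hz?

1.56 Hz

ω_n = √(k/m) = √(1720/17.8) = √96.63 = 9.830 rad/s.
f_n = ω_n/(2π) = 9.830/6.283 = 1.564 Hz.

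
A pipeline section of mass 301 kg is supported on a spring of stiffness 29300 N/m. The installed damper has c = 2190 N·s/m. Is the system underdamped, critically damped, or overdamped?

c_c = 2√(k·m) = 5939 N·s/m; ζ = c/c_c = 2190/5939 = 0.369.
Since ζ < 1 the system is underdamped.

underdamped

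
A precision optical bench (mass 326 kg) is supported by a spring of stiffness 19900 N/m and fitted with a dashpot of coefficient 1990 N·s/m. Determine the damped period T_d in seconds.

ω_n = √(k/m) = √(19900/326) = 7.813 rad/s.
Critical damping c_c = 2√(k·m) = 2√(19900 × 326) = 5094 N·s/m, so ζ = c/c_c = 1990/5094 = 0.3906.
ω_d = ω_n√(1 − ζ²) = 7.813 × √(1 − 0.153) = 7.192 rad/s.
T_d = 2π/ω_d = 0.8736 s.

0.874 s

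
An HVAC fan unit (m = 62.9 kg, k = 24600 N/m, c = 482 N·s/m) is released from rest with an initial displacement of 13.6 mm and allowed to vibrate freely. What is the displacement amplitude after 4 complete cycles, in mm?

ζ = c/(2√(km)) = 482/(2√(24600 × 62.9)) = 482/2488 = 0.1937.
Logarithmic decrement δ = 2πζ/√(1 − ζ²) = 2π × 0.1937/√(1 − 0.0375) = 1.241.
After n cycles, x_n/x₀ = e^(−nδ), so x_4 = 13.6 × e^(−4 × 1.241) = 13.6 × 0.006990 = 0.09506 mm.

0.0951 mm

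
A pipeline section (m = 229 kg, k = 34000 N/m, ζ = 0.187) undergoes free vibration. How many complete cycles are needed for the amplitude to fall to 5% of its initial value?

3 cycles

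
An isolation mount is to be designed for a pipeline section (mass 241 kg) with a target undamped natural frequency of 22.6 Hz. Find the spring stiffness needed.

4860000 N/m

ω_n = 2πf_n = 2π × 22.6 = 142.0 rad/s.
k = m·ω_n² = 241 × 142.0² = 241 × 20160 = 4860000 N/m.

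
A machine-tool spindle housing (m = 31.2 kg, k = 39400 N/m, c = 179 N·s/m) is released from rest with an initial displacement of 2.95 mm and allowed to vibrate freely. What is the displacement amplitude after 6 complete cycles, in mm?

ζ = c/(2√(km)) = 179/(2√(39400 × 31.2)) = 179/2217 = 0.08072.
Logarithmic decrement δ = 2πζ/√(1 − ζ²) = 2π × 0.08072/√(1 − 0.00652) = 0.5089.
After n cycles, x_n/x₀ = e^(−nδ), so x_6 = 2.95 × e^(−6 × 0.5089) = 2.95 × 0.04721 = 0.1393 mm.

0.139 mm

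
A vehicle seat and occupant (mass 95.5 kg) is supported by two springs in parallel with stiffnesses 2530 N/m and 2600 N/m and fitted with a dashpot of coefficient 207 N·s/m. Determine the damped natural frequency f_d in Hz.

1.15 Hz

Parallel springs add: k_eq = 2530 + 2600 = 5130 N/m.
ω_n = √(k_eq/m) = √(5130/95.5) = 7.329 rad/s.
Critical damping c_c = 2√(k_eq·m) = 2√(5130 × 95.5) = 1400 N·s/m, so ζ = c/c_c = 207/1400 = 0.1479.
ω_d = ω_n√(1 − ζ²) = 7.329 × √(1 − 0.0219) = 7.249 rad/s.
f_d = ω_d/(2π) = 1.154 Hz.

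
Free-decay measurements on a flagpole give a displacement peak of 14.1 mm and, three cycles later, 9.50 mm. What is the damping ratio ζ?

Logarithmic decrement δ = (1/n)·ln(x₀/x_n) = (1/3)·ln(14.1/9.50) = (1/3)·ln(1.484) = 0.1316.
ζ = δ/√(4π² + δ²) = 0.1316/√(39.48 + 0.0173) = 0.1316/6.285 = 0.02094.

0.0209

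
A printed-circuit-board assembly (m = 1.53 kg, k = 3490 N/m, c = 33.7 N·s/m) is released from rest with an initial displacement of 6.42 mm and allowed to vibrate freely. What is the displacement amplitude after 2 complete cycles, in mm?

0.327 mm

ζ = c/(2√(km)) = 33.7/(2√(3490 × 1.53)) = 33.7/146.1 = 0.2306.
Logarithmic decrement δ = 2πζ/√(1 − ζ²) = 2π × 0.2306/√(1 − 0.0532) = 1.489.
After n cycles, x_n/x₀ = e^(−nδ), so x_2 = 6.42 × e^(−2 × 1.489) = 6.42 × 0.05090 = 0.3268 mm.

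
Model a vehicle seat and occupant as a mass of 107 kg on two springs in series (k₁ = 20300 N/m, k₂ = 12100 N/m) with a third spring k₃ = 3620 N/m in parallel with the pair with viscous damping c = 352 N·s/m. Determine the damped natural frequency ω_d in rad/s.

Series pair: k_s = k₁k₂/(k₁+k₂) = (20300)(12100)/(20300 + 12100) = 7581 N/m. In parallel with k₃: k_eq = 7581 + 3620 = 11200 N/m.
ω_n = √(k_eq/m) = √(11200/107) = 10.23 rad/s.
Critical damping c_c = 2√(k_eq·m) = 2√(11200 × 107) = 2190 N·s/m, so ζ = c/c_c = 352/2190 = 0.1608.
ω_d = ω_n√(1 − ζ²) = 10.23 × √(1 − 0.0258) = 10.10 rad/s.

10.1 rad/s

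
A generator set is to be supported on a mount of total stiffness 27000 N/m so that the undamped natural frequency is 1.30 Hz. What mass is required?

ω_n = 2πf_n = 2π × 1.30 = 8.168 rad/s.
m = k/ω_n² = 27000/8.168² = 27000/66.72 = 404.7 kg.

405 kg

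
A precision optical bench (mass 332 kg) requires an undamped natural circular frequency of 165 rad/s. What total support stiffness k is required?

k = m·ω_n² = 332 × 165.0² = 332 × 27220 = 9039000 N/m.

9040000 N/m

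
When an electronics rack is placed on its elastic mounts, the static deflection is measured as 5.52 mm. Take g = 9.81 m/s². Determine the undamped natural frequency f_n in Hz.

6.71 Hz

ω_n = √(g/δ_st) = √(9.81/0.00552) = √1777 = 42.16 rad/s.
f_n = ω_n/(2π) = 42.16/6.283 = 6.709 Hz.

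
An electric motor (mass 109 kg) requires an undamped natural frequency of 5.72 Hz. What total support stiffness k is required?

141000 N/m

ω_n = 2πf_n = 2π × 5.72 = 35.94 rad/s.
k = m·ω_n² = 109 × 35.94² = 109 × 1292 = 140800 N/m.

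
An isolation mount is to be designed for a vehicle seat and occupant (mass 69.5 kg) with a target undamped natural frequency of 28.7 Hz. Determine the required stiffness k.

2260000 N/m

ω_n = 2πf_n = 2π × 28.7 = 180.3 rad/s.
k = m·ω_n² = 69.5 × 180.3² = 69.5 × 32520 = 2260000 N/m.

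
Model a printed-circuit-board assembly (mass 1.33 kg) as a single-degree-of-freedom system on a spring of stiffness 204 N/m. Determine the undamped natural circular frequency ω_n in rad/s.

12.4 rad/s

ω_n = √(k/m) = √(204.0/1.33) = √153.4 = 12.38 rad/s.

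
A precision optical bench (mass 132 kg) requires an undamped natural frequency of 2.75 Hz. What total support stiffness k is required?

39400 N/m

ω_n = 2πf_n = 2π × 2.75 = 17.28 rad/s.
k = m·ω_n² = 132 × 17.28² = 132 × 298.6 = 39410 N/m.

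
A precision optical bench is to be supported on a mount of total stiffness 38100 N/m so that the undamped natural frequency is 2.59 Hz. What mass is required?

144 kg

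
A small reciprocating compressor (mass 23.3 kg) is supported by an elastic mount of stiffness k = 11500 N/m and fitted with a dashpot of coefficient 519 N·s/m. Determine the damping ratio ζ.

0.501

ω_n = √(k/m) = √(11500/23.3) = 22.22 rad/s.
Critical damping c_c = 2√(k·m) = 2√(11500 × 23.3) = 1035 N·s/m, so ζ = c/c_c = 519/1035 = 0.5013.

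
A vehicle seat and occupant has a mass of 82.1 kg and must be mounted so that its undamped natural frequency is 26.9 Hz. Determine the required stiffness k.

ω_n = 2πf_n = 2π × 26.9 = 169.0 rad/s.
k = m·ω_n² = 82.1 × 169.0² = 82.1 × 28570 = 2345000 N/m.

2350000 N/m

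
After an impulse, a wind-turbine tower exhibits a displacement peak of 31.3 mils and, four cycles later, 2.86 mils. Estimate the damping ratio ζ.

0.0948

Logarithmic decrement δ = (1/n)·ln(x₀/x_n) = (1/4)·ln(31.3/2.86) = (1/4)·ln(10.94) = 0.5982.
ζ = δ/√(4π² + δ²) = 0.5982/√(39.48 + 0.358) = 0.5982/6.312 = 0.09478.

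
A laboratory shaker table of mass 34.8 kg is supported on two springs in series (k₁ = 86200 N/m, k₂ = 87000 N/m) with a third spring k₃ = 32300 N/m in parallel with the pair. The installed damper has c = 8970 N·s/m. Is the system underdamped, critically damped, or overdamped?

Series pair: k_s = k₁k₂/(k₁+k₂) = (86200)(87000)/(86200 + 87000) = 43300 N/m. In parallel with k₃: k_eq = 43300 + 32300 = 75600 N/m.
c_c = 2√(k_eq·m) = 3244 N·s/m; ζ = c/c_c = 8970/3244 = 2.77.
Since ζ > 1 the system is overdamped.

overdamped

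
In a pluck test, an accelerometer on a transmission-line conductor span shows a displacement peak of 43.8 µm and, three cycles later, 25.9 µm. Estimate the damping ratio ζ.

0.0279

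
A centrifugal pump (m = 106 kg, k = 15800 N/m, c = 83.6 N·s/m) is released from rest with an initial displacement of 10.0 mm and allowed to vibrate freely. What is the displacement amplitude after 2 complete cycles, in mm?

6.66 mm

ζ = c/(2√(km)) = 83.6/(2√(15800 × 106)) = 83.6/2588 = 0.03230.
Logarithmic decrement δ = 2πζ/√(1 − ζ²) = 2π × 0.03230/√(1 − 0.00104) = 0.2030.
After n cycles, x_n/x₀ = e^(−nδ), so x_2 = 10.0 × e^(−2 × 0.2030) = 10.0 × 0.6662 = 6.662 mm.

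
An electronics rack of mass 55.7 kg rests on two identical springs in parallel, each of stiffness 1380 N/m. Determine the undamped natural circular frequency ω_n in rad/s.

7.04 rad/s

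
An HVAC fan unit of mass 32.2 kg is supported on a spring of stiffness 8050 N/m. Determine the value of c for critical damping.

1020 N·s/m

c_c = 2√(k·m) = 2√(8050 × 32.2) = 2 × 509.1 = 1018 N·s/m.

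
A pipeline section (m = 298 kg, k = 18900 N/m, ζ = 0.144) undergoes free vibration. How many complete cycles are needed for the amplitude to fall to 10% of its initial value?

3 cycles

Logarithmic decrement δ = 2πζ/√(1 − ζ²) = 2π × 0.1440/√(1 − 0.0207) = 0.9143.
x_n/x₀ = e^(−nδ) ≤ 0.1; take ln: n ≥ ln(1/0.1)/δ = 2.303/0.9143 = 2.518.
So 3 complete cycles are required.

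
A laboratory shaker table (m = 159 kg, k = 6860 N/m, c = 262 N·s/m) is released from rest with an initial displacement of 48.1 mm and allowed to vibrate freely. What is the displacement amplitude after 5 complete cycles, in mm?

0.906 mm

ζ = c/(2√(km)) = 262/(2√(6860 × 159)) = 262/2089 = 0.1254.
Logarithmic decrement δ = 2πζ/√(1 − ζ²) = 2π × 0.1254/√(1 − 0.0157) = 0.7944.
After n cycles, x_n/x₀ = e^(−nδ), so x_5 = 48.1 × e^(−5 × 0.7944) = 48.1 × 0.01884 = 0.9060 mm.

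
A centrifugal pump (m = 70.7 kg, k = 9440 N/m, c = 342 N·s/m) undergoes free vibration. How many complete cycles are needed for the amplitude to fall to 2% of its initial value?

3 cycles

ζ = c/(2√(km)) = 342/(2√(9440 × 70.7)) = 342/1634 = 0.2093.
Logarithmic decrement δ = 2πζ/√(1 − ζ²) = 2π × 0.2093/√(1 − 0.0438) = 1.345.
x_n/x₀ = e^(−nδ) ≤ 0.02; take ln: n ≥ ln(1/0.02)/δ = 3.912/1.345 = 2.909.
So 3 complete cycles are required.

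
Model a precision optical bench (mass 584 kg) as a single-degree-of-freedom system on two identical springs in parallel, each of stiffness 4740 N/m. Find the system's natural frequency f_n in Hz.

0.641 Hz

Parallel springs add: k_eq = 2 × 4740 = 9480 N/m.
ω_n = √(k_eq/m) = √(9480/584) = √16.23 = 4.029 rad/s.
f_n = ω_n/(2π) = 4.029/6.283 = 0.6412 Hz.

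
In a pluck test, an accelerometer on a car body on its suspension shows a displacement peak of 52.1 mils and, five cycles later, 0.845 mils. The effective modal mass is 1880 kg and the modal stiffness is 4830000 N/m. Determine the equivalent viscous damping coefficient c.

Logarithmic decrement δ = (1/n)·ln(x₀/x_n) = (1/5)·ln(52.1/0.845) = (1/5)·ln(61.66) = 0.8243.
ζ = δ/√(4π² + δ²) = 0.8243/√(39.48 + 0.679) = 0.8243/6.337 = 0.1301.
c = ζ · 2√(km) = 0.1301 × 2√(4830000 × 1880) = 0.1301 × 190600 = 24790 N·s/m.

24800 N·s/m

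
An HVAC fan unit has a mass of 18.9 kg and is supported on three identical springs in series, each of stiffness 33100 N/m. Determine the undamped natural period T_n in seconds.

0.260 s

Series springs: 1/k_eq = 3/33100, so k_eq = 33100/3 = 11030 N/m.
ω_n = √(k_eq/m) = √(11030/18.9) = √583.8 = 24.16 rad/s.
T_n = 2π/ω_n = 6.283/24.16 = 0.2601 s.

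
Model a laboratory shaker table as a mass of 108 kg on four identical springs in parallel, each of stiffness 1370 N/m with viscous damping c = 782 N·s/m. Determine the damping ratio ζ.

0.508

Parallel springs add: k_eq = 4 × 1370 = 5480 N/m.
ω_n = √(k_eq/m) = √(5480/108) = 7.123 rad/s.
Critical damping c_c = 2√(k_eq·m) = 2√(5480 × 108) = 1539 N·s/m, so ζ = c/c_c = 782/1539 = 0.5082.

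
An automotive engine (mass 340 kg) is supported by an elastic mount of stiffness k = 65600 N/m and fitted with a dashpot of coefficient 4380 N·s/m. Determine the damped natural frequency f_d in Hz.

ω_n = √(k/m) = √(65600/340) = 13.89 rad/s.
Critical damping c_c = 2√(k·m) = 2√(65600 × 340) = 9445 N·s/m, so ζ = c/c_c = 4380/9445 = 0.4637.
ω_d = ω_n√(1 − ζ²) = 13.89 × √(1 − 0.215) = 12.31 rad/s.
f_d = ω_d/(2π) = 1.959 Hz.

1.96 Hz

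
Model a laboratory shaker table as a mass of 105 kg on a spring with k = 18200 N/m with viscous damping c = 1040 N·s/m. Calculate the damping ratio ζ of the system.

ω_n = √(k/m) = √(18200/105) = 13.17 rad/s.
Critical damping c_c = 2√(k·m) = 2√(18200 × 105) = 2765 N·s/m, so ζ = c/c_c = 1040/2765 = 0.3762.

0.376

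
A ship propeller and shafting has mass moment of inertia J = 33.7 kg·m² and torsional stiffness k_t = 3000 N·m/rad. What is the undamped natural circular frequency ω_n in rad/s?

9.44 rad/s

ω_n = √(k_t/J) = √(3000/33.7) = √89.02 = 9.435 rad/s.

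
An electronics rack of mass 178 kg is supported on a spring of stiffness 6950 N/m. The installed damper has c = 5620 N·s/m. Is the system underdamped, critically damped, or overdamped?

overdamped

c_c = 2√(k·m) = 2224 N·s/m; ζ = c/c_c = 5620/2224 = 2.53.
Since ζ > 1 the system is overdamped.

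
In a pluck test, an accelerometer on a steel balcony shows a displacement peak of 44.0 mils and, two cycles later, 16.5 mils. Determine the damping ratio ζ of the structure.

Logarithmic decrement δ = (1/n)·ln(x₀/x_n) = (1/2)·ln(44.0/16.5) = (1/2)·ln(2.667) = 0.4904.
ζ = δ/√(4π² + δ²) = 0.4904/√(39.48 + 0.241) = 0.4904/6.302 = 0.07782.

0.0778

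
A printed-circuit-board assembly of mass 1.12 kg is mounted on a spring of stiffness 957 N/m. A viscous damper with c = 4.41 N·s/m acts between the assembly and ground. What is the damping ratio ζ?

0.0674

ω_n = √(k/m) = √(957.0/1.12) = 29.23 rad/s.
Critical damping c_c = 2√(k·m) = 2√(957.0 × 1.12) = 65.48 N·s/m, so ζ = c/c_c = 4.41/65.48 = 0.06735.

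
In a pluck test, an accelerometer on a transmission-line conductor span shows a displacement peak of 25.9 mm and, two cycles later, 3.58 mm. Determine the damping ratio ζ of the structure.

0.156

Logarithmic decrement δ = (1/n)·ln(x₀/x_n) = (1/2)·ln(25.9/3.58) = (1/2)·ln(7.235) = 0.9894.
ζ = δ/√(4π² + δ²) = 0.9894/√(39.48 + 0.979) = 0.9894/6.361 = 0.1556.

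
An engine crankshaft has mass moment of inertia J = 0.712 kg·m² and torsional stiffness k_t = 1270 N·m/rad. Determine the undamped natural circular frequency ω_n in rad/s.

ω_n = √(k_t/J) = √(1270/0.712) = √1784 = 42.23 rad/s.

42.2 rad/s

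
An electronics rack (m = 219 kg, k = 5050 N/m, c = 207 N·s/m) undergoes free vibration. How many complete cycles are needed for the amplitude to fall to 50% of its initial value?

ζ = c/(2√(km)) = 207/(2√(5050 × 219)) = 207/2103 = 0.09842.
Logarithmic decrement δ = 2πζ/√(1 − ζ²) = 2π × 0.09842/√(1 − 0.00969) = 0.6214.
x_n/x₀ = e^(−nδ) ≤ 0.5; take ln: n ≥ ln(1/0.5)/δ = 0.6931/0.6214 = 1.115.
So 2 complete cycles are required.

2 cycles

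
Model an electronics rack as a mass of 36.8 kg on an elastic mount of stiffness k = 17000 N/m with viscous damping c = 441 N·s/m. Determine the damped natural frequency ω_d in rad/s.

ω_n = √(k/m) = √(17000/36.8) = 21.49 rad/s.
Critical damping c_c = 2√(k·m) = 2√(17000 × 36.8) = 1582 N·s/m, so ζ = c/c_c = 441/1582 = 0.2788.
ω_d = ω_n√(1 − ζ²) = 21.49 × √(1 − 0.0777) = 20.64 rad/s.

20.6 rad/s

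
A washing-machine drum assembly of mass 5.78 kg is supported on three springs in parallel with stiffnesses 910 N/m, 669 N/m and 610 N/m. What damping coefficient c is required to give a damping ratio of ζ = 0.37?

83.2 N·s/m

Parallel springs add: k_eq = 910 + 669 + 610 = 2189 N/m.
c_c = 2√(k_eq·m) = 2√(2189 × 5.78) = 225.0 N·s/m.
c = ζ·c_c = 0.37 × 225.0 = 83.24 N·s/m.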